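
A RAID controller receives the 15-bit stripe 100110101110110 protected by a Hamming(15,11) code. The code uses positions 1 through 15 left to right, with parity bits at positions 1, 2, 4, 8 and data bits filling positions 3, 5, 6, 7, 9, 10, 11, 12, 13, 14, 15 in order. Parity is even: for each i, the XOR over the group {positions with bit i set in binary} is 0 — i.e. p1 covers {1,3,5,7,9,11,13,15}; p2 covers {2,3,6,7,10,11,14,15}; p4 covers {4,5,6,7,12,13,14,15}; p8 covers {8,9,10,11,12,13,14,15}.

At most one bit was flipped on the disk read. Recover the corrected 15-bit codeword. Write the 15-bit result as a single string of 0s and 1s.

s1 (pos 1,3,5,7,9,11,13,15): 1⊕0⊕1⊕1⊕1⊕1⊕1⊕0 = 0
s2 (pos 2,3,6,7,10,11,14,15): 0⊕0⊕0⊕1⊕1⊕1⊕1⊕0 = 0
s4 (pos 4,5,6,7,12,13,14,15): 1⊕1⊕0⊕1⊕0⊕1⊕1⊕0 = 1
s8 (pos 8,9,10,11,12,13,14,15): 0⊕1⊕1⊕1⊕0⊕1⊕1⊕0 = 1
Syndrome s8…s1 = 1100 → error at position 12.
Flip position 12: 100110101110110 → 100110101111110

100110101111110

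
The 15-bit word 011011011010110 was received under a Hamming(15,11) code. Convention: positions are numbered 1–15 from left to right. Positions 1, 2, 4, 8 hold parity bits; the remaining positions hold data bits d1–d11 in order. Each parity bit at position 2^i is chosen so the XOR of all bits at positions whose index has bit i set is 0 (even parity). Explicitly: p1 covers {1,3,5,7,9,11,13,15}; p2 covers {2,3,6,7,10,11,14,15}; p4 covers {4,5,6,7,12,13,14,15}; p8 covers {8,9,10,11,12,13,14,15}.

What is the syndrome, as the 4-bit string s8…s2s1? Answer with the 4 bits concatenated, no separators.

s1 (pos 1,3,5,7,9,11,13,15): 0⊕1⊕1⊕0⊕1⊕1⊕1⊕0 = 1
s2 (pos 2,3,6,7,10,11,14,15): 1⊕1⊕1⊕0⊕0⊕1⊕1⊕0 = 1
s4 (pos 4,5,6,7,12,13,14,15): 0⊕1⊕1⊕0⊕0⊕1⊕1⊕0 = 0
s8 (pos 8,9,10,11,12,13,14,15): 1⊕1⊕0⊕1⊕0⊕1⊕1⊕0 = 1
Syndrome s8…s1 = 1011 → error at position 11.

1011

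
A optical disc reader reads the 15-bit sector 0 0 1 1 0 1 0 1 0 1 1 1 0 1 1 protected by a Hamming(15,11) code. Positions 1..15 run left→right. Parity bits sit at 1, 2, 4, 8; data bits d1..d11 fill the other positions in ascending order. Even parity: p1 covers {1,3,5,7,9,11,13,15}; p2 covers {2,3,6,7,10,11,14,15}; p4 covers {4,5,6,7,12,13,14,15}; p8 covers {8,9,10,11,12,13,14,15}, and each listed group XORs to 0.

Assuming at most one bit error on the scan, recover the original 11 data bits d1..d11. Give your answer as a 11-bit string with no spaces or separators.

s1 (pos 1,3,5,7,9,11,13,15): 0⊕1⊕0⊕0⊕0⊕1⊕0⊕1 = 1
s2 (pos 2,3,6,7,10,11,14,15): 0⊕1⊕1⊕0⊕1⊕1⊕1⊕1 = 0
s4 (pos 4,5,6,7,12,13,14,15): 1⊕0⊕1⊕0⊕1⊕0⊕1⊕1 = 1
s8 (pos 8,9,10,11,12,13,14,15): 1⊕0⊕1⊕1⊕1⊕0⊕1⊕1 = 0
Syndrome s8…s1 = 0101 → error at position 5.
Flip position 5: 001101010111011 → 001111010111011
Read data bits from positions 3,5,6,7,9,10,11,12,13,14,15: 11100111011

11100111011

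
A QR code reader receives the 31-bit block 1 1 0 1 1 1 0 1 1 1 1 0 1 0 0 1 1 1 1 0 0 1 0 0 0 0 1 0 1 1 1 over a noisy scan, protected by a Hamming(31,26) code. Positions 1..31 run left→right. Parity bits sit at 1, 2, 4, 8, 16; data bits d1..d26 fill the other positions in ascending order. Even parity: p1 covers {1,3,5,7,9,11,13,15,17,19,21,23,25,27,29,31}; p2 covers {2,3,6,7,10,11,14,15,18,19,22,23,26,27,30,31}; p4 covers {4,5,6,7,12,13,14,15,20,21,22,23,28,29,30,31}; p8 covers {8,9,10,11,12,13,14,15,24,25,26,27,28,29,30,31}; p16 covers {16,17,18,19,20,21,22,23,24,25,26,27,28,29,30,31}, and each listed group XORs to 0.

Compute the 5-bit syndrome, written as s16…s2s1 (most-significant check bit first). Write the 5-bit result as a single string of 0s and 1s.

11000

s1 (pos 1,3,5,7,9,11,13,15,17,19,21,23,25,27,29,31): 1⊕0⊕1⊕0⊕1⊕1⊕1⊕0⊕1⊕1⊕0⊕0⊕0⊕1⊕1⊕1 = 0
s2 (pos 2,3,6,7,10,11,14,15,18,19,22,23,26,27,30,31): 1⊕0⊕1⊕0⊕1⊕1⊕0⊕0⊕1⊕1⊕1⊕0⊕0⊕1⊕1⊕1 = 0
s4 (pos 4,5,6,7,12,13,14,15,20,21,22,23,28,29,30,31): 1⊕1⊕1⊕0⊕0⊕1⊕0⊕0⊕0⊕0⊕1⊕0⊕0⊕1⊕1⊕1 = 0
s8 (pos 8,9,10,11,12,13,14,15,24,25,26,27,28,29,30,31): 1⊕1⊕1⊕1⊕0⊕1⊕0⊕0⊕0⊕0⊕0⊕1⊕0⊕1⊕1⊕1 = 1
s16 (pos 16,17,18,19,20,21,22,23,24,25,26,27,28,29,30,31): 1⊕1⊕1⊕1⊕0⊕0⊕1⊕0⊕0⊕0⊕0⊕1⊕0⊕1⊕1⊕1 = 1
Syndrome s16…s1 = 11000 → error at position 24.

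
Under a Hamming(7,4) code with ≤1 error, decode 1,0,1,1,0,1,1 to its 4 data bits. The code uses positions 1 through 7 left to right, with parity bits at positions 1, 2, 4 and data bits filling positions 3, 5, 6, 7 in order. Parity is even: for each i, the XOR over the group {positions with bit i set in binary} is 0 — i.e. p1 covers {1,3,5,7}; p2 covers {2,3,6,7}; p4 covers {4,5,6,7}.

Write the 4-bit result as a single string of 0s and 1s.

1010

s1 (pos 1,3,5,7): 1⊕1⊕0⊕1 = 1
s2 (pos 2,3,6,7): 0⊕1⊕1⊕1 = 1
s4 (pos 4,5,6,7): 1⊕0⊕1⊕1 = 1
Syndrome s4…s1 = 111 → error at position 7.
Flip position 7: 1011011 → 1011010
Read data bits from positions 3,5,6,7: 1010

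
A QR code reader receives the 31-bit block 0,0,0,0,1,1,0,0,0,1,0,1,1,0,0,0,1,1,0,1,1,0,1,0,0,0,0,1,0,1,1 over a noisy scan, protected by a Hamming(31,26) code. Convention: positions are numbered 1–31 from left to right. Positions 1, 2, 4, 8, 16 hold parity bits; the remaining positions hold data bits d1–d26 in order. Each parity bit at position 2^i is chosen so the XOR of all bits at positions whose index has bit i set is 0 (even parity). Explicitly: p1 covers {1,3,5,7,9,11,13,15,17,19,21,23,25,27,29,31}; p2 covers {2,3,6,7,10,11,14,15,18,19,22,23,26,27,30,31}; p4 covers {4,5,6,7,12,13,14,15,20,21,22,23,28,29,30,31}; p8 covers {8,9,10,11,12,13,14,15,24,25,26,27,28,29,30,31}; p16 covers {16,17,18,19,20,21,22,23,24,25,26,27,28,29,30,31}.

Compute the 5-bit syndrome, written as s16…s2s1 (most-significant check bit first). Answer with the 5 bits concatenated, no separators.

s1 (pos 1,3,5,7,9,11,13,15,17,19,21,23,25,27,29,31): 0⊕0⊕1⊕0⊕0⊕0⊕1⊕0⊕1⊕0⊕1⊕1⊕0⊕0⊕0⊕1 = 0
s2 (pos 2,3,6,7,10,11,14,15,18,19,22,23,26,27,30,31): 0⊕0⊕1⊕0⊕1⊕0⊕0⊕0⊕1⊕0⊕0⊕1⊕0⊕0⊕1⊕1 = 0
s4 (pos 4,5,6,7,12,13,14,15,20,21,22,23,28,29,30,31): 0⊕1⊕1⊕0⊕1⊕1⊕0⊕0⊕1⊕1⊕0⊕1⊕1⊕0⊕1⊕1 = 0
s8 (pos 8,9,10,11,12,13,14,15,24,25,26,27,28,29,30,31): 0⊕0⊕1⊕0⊕1⊕1⊕0⊕0⊕0⊕0⊕0⊕0⊕1⊕0⊕1⊕1 = 0
s16 (pos 16,17,18,19,20,21,22,23,24,25,26,27,28,29,30,31): 0⊕1⊕1⊕0⊕1⊕1⊕0⊕1⊕0⊕0⊕0⊕0⊕1⊕0⊕1⊕1 = 0
Syndrome s16…s1 = 00000 → no error.

00000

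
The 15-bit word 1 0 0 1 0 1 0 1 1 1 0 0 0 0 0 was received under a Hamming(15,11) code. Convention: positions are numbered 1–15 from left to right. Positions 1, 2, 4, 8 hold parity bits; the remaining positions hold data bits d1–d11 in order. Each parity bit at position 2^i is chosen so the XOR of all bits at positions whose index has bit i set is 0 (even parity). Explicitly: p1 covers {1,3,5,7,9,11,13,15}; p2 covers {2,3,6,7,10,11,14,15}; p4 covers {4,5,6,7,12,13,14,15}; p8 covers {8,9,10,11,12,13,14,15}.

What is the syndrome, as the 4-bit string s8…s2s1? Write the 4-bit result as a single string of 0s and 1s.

s1 (pos 1,3,5,7,9,11,13,15): 1⊕0⊕0⊕0⊕1⊕0⊕0⊕0 = 0
s2 (pos 2,3,6,7,10,11,14,15): 0⊕0⊕1⊕0⊕1⊕0⊕0⊕0 = 0
s4 (pos 4,5,6,7,12,13,14,15): 1⊕0⊕1⊕0⊕0⊕0⊕0⊕0 = 0
s8 (pos 8,9,10,11,12,13,14,15): 1⊕1⊕1⊕0⊕0⊕0⊕0⊕0 = 1
Syndrome s8…s1 = 1000 → error at position 8.

1000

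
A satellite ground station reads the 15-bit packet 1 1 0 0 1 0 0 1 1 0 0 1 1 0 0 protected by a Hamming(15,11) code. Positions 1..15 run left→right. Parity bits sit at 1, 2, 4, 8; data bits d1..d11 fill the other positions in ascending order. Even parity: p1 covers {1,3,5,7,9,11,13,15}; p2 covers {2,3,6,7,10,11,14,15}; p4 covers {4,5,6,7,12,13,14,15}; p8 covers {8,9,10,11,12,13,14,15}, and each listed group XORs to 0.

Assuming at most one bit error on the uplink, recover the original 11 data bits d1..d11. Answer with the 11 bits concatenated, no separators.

01101001100

s1 (pos 1,3,5,7,9,11,13,15): 1⊕0⊕1⊕0⊕1⊕0⊕1⊕0 = 0
s2 (pos 2,3,6,7,10,11,14,15): 1⊕0⊕0⊕0⊕0⊕0⊕0⊕0 = 1
s4 (pos 4,5,6,7,12,13,14,15): 0⊕1⊕0⊕0⊕1⊕1⊕0⊕0 = 1
s8 (pos 8,9,10,11,12,13,14,15): 1⊕1⊕0⊕0⊕1⊕1⊕0⊕0 = 0
Syndrome s8…s1 = 0110 → error at position 6.
Flip position 6: 110010011001100 → 110011011001100
Read data bits from positions 3,5,6,7,9,10,11,12,13,14,15: 01101001100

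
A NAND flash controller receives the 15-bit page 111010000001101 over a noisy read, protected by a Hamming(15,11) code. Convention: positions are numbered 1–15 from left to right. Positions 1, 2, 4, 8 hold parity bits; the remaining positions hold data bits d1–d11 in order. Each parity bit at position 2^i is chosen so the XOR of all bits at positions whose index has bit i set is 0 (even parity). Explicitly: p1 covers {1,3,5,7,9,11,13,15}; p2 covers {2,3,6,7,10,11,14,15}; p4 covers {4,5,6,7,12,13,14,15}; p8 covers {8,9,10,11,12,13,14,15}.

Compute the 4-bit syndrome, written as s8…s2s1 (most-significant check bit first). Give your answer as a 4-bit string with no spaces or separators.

1011

s1 (pos 1,3,5,7,9,11,13,15): 1⊕1⊕1⊕0⊕0⊕0⊕1⊕1 = 1
s2 (pos 2,3,6,7,10,11,14,15): 1⊕1⊕0⊕0⊕0⊕0⊕0⊕1 = 1
s4 (pos 4,5,6,7,12,13,14,15): 0⊕1⊕0⊕0⊕1⊕1⊕0⊕1 = 0
s8 (pos 8,9,10,11,12,13,14,15): 0⊕0⊕0⊕0⊕1⊕1⊕0⊕1 = 1
Syndrome s8…s1 = 1011 → error at position 11.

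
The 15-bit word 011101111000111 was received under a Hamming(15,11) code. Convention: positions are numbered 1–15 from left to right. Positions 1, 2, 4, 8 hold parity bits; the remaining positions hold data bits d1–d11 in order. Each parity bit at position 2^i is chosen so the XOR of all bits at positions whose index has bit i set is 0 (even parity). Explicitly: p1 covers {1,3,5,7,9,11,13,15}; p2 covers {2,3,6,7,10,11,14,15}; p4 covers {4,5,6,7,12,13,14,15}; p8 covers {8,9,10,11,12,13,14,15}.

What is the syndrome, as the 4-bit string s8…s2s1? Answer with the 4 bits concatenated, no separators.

1001

s1 (pos 1,3,5,7,9,11,13,15): 0⊕1⊕0⊕1⊕1⊕0⊕1⊕1 = 1
s2 (pos 2,3,6,7,10,11,14,15): 1⊕1⊕1⊕1⊕0⊕0⊕1⊕1 = 0
s4 (pos 4,5,6,7,12,13,14,15): 1⊕0⊕1⊕1⊕0⊕1⊕1⊕1 = 0
s8 (pos 8,9,10,11,12,13,14,15): 1⊕1⊕0⊕0⊕0⊕1⊕1⊕1 = 1
Syndrome s8…s1 = 1001 → error at position 9.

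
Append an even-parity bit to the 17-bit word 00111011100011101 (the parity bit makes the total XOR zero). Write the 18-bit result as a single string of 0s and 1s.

001110111000111010

XOR of the 17 data bits: 0⊕0⊕1⊕1⊕1⊕0⊕1⊕1⊕1⊕0⊕0⊕0⊕1⊕1⊕1⊕0⊕1 = 0
Parity bit = 0 (so all 18 bits XOR to 0).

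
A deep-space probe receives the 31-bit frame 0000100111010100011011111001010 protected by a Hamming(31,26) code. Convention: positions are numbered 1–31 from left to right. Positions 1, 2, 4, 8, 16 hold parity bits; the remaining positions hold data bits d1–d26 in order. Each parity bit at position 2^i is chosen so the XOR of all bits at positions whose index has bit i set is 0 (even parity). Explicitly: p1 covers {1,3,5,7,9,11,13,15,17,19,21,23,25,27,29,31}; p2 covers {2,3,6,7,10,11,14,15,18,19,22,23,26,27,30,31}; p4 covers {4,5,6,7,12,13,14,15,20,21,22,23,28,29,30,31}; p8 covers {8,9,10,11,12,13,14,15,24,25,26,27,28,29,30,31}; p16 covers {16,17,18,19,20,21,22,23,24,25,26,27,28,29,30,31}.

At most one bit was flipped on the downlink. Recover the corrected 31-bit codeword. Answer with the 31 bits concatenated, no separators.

0000100111010100011011111101010

s1 (pos 1,3,5,7,9,11,13,15,17,19,21,23,25,27,29,31): 0⊕0⊕1⊕0⊕1⊕0⊕0⊕0⊕0⊕1⊕1⊕1⊕1⊕0⊕0⊕0 = 0
s2 (pos 2,3,6,7,10,11,14,15,18,19,22,23,26,27,30,31): 0⊕0⊕0⊕0⊕1⊕0⊕1⊕0⊕1⊕1⊕1⊕1⊕0⊕0⊕1⊕0 = 1
s4 (pos 4,5,6,7,12,13,14,15,20,21,22,23,28,29,30,31): 0⊕1⊕0⊕0⊕1⊕0⊕1⊕0⊕0⊕1⊕1⊕1⊕1⊕0⊕1⊕0 = 0
s8 (pos 8,9,10,11,12,13,14,15,24,25,26,27,28,29,30,31): 1⊕1⊕1⊕0⊕1⊕0⊕1⊕0⊕1⊕1⊕0⊕0⊕1⊕0⊕1⊕0 = 1
s16 (pos 16,17,18,19,20,21,22,23,24,25,26,27,28,29,30,31): 0⊕0⊕1⊕1⊕0⊕1⊕1⊕1⊕1⊕1⊕0⊕0⊕1⊕0⊕1⊕0 = 1
Syndrome s16…s1 = 11010 → error at position 26.
Flip position 26: 0000100111010100011011111001010 → 0000100111010100011011111101010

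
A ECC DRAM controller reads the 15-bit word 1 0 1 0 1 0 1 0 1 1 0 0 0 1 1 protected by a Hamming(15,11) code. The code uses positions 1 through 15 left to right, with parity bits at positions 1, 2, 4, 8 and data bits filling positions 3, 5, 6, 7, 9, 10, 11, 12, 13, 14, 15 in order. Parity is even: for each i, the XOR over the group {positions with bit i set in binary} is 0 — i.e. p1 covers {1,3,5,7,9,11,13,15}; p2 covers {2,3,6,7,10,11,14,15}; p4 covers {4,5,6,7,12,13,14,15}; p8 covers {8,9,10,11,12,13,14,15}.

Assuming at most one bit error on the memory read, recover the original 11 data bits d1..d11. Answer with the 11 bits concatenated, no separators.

11011100011

s1 (pos 1,3,5,7,9,11,13,15): 1⊕1⊕1⊕1⊕1⊕0⊕0⊕1 = 0
s2 (pos 2,3,6,7,10,11,14,15): 0⊕1⊕0⊕1⊕1⊕0⊕1⊕1 = 1
s4 (pos 4,5,6,7,12,13,14,15): 0⊕1⊕0⊕1⊕0⊕0⊕1⊕1 = 0
s8 (pos 8,9,10,11,12,13,14,15): 0⊕1⊕1⊕0⊕0⊕0⊕1⊕1 = 0
Syndrome s8…s1 = 0010 → error at position 2.
Flip position 2: 101010101100011 → 111010101100011
Read data bits from positions 3,5,6,7,9,10,11,12,13,14,15: 11011100011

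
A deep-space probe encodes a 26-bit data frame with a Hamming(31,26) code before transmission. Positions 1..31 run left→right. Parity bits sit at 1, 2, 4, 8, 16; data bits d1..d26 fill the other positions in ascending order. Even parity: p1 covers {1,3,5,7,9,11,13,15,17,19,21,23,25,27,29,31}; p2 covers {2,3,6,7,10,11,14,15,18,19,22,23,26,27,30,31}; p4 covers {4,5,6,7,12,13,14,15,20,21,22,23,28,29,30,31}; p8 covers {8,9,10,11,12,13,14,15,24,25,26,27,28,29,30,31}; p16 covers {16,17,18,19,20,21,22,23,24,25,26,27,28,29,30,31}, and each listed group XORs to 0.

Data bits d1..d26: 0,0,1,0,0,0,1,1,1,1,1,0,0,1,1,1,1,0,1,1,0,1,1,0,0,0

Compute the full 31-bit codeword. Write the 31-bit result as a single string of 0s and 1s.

Place data at non-parity positions: p1 p2 0 p4 0 1 0 p8 0 0 1 1 1 1 1 p16 0 0 1 1 1 1 0 1 1 0 1 1 0 0 0
p1 (pos 1,3,5,7,9,11,13,15,17,19,21,23,25,27,29,31): XOR of data positions = 0⊕0⊕0⊕0⊕1⊕1⊕1⊕0⊕1⊕1⊕0⊕1⊕1⊕0⊕0 = 1
p2 (pos 2,3,6,7,10,11,14,15,18,19,22,23,26,27,30,31): XOR of data positions = 0⊕1⊕0⊕0⊕1⊕1⊕1⊕0⊕1⊕1⊕0⊕0⊕1⊕0⊕0 = 1
p4 (pos 4,5,6,7,12,13,14,15,20,21,22,23,28,29,30,31): XOR of data positions = 0⊕1⊕0⊕1⊕1⊕1⊕1⊕1⊕1⊕1⊕0⊕1⊕0⊕0⊕0 = 1
p8 (pos 8,9,10,11,12,13,14,15,24,25,26,27,28,29,30,31): XOR of data positions = 0⊕0⊕1⊕1⊕1⊕1⊕1⊕1⊕1⊕0⊕1⊕1⊕0⊕0⊕0 = 1
p16 (pos 16,17,18,19,20,21,22,23,24,25,26,27,28,29,30,31): XOR of data positions = 0⊕0⊕1⊕1⊕1⊕1⊕0⊕1⊕1⊕0⊕1⊕1⊕0⊕0⊕0 = 0
Codeword: 1101010100111110001111011011000

1101010100111110001111011011000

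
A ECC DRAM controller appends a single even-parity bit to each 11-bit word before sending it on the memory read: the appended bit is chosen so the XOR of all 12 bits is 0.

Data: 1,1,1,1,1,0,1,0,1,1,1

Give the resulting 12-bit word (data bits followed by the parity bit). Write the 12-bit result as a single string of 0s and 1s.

111110101111

XOR of the 11 data bits: 1⊕1⊕1⊕1⊕1⊕0⊕1⊕0⊕1⊕1⊕1 = 1
Parity bit = 1 (so all 12 bits XOR to 0).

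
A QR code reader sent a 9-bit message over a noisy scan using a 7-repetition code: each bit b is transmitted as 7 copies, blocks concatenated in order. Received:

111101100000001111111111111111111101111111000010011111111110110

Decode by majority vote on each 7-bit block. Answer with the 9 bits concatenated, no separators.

101111011

Block 1 (1111011): 6 ones → 1
Block 2 (0000000): 0 ones → 0
Block 3 (1111111): 7 ones → 1
Block 4 (1111111): 7 ones → 1
Block 5 (1111110): 6 ones → 1
Block 6 (1111111): 7 ones → 1
Block 7 (0000100): 1 one → 0
Block 8 (1111111): 7 ones → 1
Block 9 (1110110): 5 ones → 1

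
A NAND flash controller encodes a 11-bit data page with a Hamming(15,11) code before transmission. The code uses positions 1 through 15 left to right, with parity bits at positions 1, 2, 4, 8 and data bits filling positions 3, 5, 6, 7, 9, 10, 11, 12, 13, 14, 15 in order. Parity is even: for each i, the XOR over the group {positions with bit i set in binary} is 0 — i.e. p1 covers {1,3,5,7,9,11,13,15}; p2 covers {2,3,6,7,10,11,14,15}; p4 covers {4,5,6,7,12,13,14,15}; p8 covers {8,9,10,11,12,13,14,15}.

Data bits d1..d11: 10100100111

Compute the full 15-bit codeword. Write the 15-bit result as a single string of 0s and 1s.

Place data at non-parity positions: p1 p2 1 p4 0 1 0 p8 0 1 0 0 1 1 1
p1 (pos 1,3,5,7,9,11,13,15): XOR of data positions = 1⊕0⊕0⊕0⊕0⊕1⊕1 = 1
p2 (pos 2,3,6,7,10,11,14,15): XOR of data positions = 1⊕1⊕0⊕1⊕0⊕1⊕1 = 1
p4 (pos 4,5,6,7,12,13,14,15): XOR of data positions = 0⊕1⊕0⊕0⊕1⊕1⊕1 = 0
p8 (pos 8,9,10,11,12,13,14,15): XOR of data positions = 0⊕1⊕0⊕0⊕1⊕1⊕1 = 0
Codeword: 111001000100111

111001000100111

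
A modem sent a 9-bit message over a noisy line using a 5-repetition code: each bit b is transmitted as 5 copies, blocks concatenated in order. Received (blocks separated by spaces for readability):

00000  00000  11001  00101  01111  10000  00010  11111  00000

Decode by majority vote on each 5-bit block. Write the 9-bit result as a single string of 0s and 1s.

Block 1 (00000): 0 ones → 0
Block 2 (00000): 0 ones → 0
Block 3 (11001): 3 ones → 1
Block 4 (00101): 2 ones → 0
Block 5 (01111): 4 ones → 1
Block 6 (10000): 1 one → 0
Block 7 (00010): 1 one → 0
Block 8 (11111): 5 ones → 1
Block 9 (00000): 0 ones → 0

001010010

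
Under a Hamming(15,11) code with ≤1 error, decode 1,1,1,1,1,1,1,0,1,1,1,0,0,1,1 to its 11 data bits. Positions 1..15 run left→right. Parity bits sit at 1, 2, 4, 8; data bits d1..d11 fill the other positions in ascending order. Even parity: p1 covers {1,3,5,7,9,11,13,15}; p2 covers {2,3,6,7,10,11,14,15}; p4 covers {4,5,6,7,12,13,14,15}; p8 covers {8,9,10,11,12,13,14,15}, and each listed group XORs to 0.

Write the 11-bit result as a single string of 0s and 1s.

s1 (pos 1,3,5,7,9,11,13,15): 1⊕1⊕1⊕1⊕1⊕1⊕0⊕1 = 1
s2 (pos 2,3,6,7,10,11,14,15): 1⊕1⊕1⊕1⊕1⊕1⊕1⊕1 = 0
s4 (pos 4,5,6,7,12,13,14,15): 1⊕1⊕1⊕1⊕0⊕0⊕1⊕1 = 0
s8 (pos 8,9,10,11,12,13,14,15): 0⊕1⊕1⊕1⊕0⊕0⊕1⊕1 = 1
Syndrome s8…s1 = 1001 → error at position 9.
Flip position 9: 111111101110011 → 111111100110011
Read data bits from positions 3,5,6,7,9,10,11,12,13,14,15: 11110110011

11110110011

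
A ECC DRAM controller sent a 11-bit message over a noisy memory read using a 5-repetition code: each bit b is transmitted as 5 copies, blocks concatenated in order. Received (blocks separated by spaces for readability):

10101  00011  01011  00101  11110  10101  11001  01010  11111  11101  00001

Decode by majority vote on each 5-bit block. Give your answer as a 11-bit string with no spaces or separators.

10101110110

Block 1 (10101): 3 ones → 1
Block 2 (00011): 2 ones → 0
Block 3 (01011): 3 ones → 1
Block 4 (00101): 2 ones → 0
Block 5 (11110): 4 ones → 1
Block 6 (10101): 3 ones → 1
Block 7 (11001): 3 ones → 1
Block 8 (01010): 2 ones → 0
Block 9 (11111): 5 ones → 1
Block 10 (11101): 4 ones → 1
Block 11 (00001): 1 one → 0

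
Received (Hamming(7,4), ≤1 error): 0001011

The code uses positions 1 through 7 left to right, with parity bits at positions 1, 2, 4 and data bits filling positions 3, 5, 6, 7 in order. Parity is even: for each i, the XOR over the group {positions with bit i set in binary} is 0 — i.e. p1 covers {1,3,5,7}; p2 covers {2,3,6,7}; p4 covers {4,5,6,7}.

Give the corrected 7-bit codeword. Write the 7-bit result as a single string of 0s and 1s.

0001111

s1 (pos 1,3,5,7): 0⊕0⊕0⊕1 = 1
s2 (pos 2,3,6,7): 0⊕0⊕1⊕1 = 0
s4 (pos 4,5,6,7): 1⊕0⊕1⊕1 = 1
Syndrome s4…s1 = 101 → error at position 5.
Flip position 5: 0001011 → 0001111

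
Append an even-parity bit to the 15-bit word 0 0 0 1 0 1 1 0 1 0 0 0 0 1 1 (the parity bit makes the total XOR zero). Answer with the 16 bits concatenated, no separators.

0001011010000110

XOR of the 15 data bits: 0⊕0⊕0⊕1⊕0⊕1⊕1⊕0⊕1⊕0⊕0⊕0⊕0⊕1⊕1 = 0
Parity bit = 0 (so all 16 bits XOR to 0).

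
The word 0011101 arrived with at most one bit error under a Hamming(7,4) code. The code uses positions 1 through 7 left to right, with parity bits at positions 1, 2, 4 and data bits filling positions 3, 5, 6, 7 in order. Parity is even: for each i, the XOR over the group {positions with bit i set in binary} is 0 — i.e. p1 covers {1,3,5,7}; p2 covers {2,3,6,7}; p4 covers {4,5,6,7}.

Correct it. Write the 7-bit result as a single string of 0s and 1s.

0011001

s1 (pos 1,3,5,7): 0⊕1⊕1⊕1 = 1
s2 (pos 2,3,6,7): 0⊕1⊕0⊕1 = 0
s4 (pos 4,5,6,7): 1⊕1⊕0⊕1 = 1
Syndrome s4…s1 = 101 → error at position 5.
Flip position 5: 0011101 → 0011001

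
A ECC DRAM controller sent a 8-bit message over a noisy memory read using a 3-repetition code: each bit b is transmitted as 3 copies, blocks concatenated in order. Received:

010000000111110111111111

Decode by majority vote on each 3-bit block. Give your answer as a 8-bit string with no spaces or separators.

Block 1 (010): 1 one → 0
Block 2 (000): 0 ones → 0
Block 3 (000): 0 ones → 0
Block 4 (111): 3 ones → 1
Block 5 (110): 2 ones → 1
Block 6 (111): 3 ones → 1
Block 7 (111): 3 ones → 1
Block 8 (111): 3 ones → 1

00011111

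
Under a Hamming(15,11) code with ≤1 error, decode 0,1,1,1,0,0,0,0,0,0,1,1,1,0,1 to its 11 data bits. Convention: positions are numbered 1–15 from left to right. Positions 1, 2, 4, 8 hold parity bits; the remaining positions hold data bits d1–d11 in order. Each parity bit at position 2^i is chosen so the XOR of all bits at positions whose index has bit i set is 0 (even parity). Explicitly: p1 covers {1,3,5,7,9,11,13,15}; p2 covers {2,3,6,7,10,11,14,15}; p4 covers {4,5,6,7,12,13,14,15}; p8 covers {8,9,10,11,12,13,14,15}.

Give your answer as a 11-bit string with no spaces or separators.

s1 (pos 1,3,5,7,9,11,13,15): 0⊕1⊕0⊕0⊕0⊕1⊕1⊕1 = 0
s2 (pos 2,3,6,7,10,11,14,15): 1⊕1⊕0⊕0⊕0⊕1⊕0⊕1 = 0
s4 (pos 4,5,6,7,12,13,14,15): 1⊕0⊕0⊕0⊕1⊕1⊕0⊕1 = 0
s8 (pos 8,9,10,11,12,13,14,15): 0⊕0⊕0⊕1⊕1⊕1⊕0⊕1 = 0
Syndrome s8…s1 = 0000 → no error.
Read data bits from positions 3,5,6,7,9,10,11,12,13,14,15: 10000011101

10000011101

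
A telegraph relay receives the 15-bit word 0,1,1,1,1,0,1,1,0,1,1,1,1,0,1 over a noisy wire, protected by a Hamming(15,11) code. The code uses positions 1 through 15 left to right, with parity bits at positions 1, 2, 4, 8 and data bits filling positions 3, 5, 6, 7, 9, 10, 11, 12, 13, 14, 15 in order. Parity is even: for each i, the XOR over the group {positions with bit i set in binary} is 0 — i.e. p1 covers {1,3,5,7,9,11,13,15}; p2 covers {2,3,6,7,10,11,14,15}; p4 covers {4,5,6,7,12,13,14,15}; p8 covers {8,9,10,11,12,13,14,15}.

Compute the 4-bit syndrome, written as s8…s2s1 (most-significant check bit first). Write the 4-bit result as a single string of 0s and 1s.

s1 (pos 1,3,5,7,9,11,13,15): 0⊕1⊕1⊕1⊕0⊕1⊕1⊕1 = 0
s2 (pos 2,3,6,7,10,11,14,15): 1⊕1⊕0⊕1⊕1⊕1⊕0⊕1 = 0
s4 (pos 4,5,6,7,12,13,14,15): 1⊕1⊕0⊕1⊕1⊕1⊕0⊕1 = 0
s8 (pos 8,9,10,11,12,13,14,15): 1⊕0⊕1⊕1⊕1⊕1⊕0⊕1 = 0
Syndrome s8…s1 = 0000 → no error.

0000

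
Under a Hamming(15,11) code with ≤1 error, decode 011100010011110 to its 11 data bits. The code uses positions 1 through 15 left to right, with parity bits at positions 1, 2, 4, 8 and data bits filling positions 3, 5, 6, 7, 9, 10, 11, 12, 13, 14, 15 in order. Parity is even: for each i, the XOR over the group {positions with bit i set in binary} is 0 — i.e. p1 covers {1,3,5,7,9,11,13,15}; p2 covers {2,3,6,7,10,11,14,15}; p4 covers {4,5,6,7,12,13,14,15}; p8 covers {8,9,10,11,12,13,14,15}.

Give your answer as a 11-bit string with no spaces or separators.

s1 (pos 1,3,5,7,9,11,13,15): 0⊕1⊕0⊕0⊕0⊕1⊕1⊕0 = 1
s2 (pos 2,3,6,7,10,11,14,15): 1⊕1⊕0⊕0⊕0⊕1⊕1⊕0 = 0
s4 (pos 4,5,6,7,12,13,14,15): 1⊕0⊕0⊕0⊕1⊕1⊕1⊕0 = 0
s8 (pos 8,9,10,11,12,13,14,15): 1⊕0⊕0⊕1⊕1⊕1⊕1⊕0 = 1
Syndrome s8…s1 = 1001 → error at position 9.
Flip position 9: 011100010011110 → 011100011011110
Read data bits from positions 3,5,6,7,9,10,11,12,13,14,15: 10001011110

10001011110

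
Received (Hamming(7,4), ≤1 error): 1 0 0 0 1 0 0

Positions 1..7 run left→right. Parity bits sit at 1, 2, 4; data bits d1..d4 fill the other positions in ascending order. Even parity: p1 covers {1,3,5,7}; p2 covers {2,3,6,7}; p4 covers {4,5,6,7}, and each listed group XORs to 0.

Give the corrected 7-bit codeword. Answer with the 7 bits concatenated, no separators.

1001100

s1 (pos 1,3,5,7): 1⊕0⊕1⊕0 = 0
s2 (pos 2,3,6,7): 0⊕0⊕0⊕0 = 0
s4 (pos 4,5,6,7): 0⊕1⊕0⊕0 = 1
Syndrome s4…s1 = 100 → error at position 4.
Flip position 4: 1000100 → 1001100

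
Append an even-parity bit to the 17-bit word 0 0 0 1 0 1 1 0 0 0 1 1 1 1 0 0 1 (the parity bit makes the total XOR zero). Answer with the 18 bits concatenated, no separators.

XOR of the 17 data bits: 0⊕0⊕0⊕1⊕0⊕1⊕1⊕0⊕0⊕0⊕1⊕1⊕1⊕1⊕0⊕0⊕1 = 0
Parity bit = 0 (so all 18 bits XOR to 0).

000101100011110010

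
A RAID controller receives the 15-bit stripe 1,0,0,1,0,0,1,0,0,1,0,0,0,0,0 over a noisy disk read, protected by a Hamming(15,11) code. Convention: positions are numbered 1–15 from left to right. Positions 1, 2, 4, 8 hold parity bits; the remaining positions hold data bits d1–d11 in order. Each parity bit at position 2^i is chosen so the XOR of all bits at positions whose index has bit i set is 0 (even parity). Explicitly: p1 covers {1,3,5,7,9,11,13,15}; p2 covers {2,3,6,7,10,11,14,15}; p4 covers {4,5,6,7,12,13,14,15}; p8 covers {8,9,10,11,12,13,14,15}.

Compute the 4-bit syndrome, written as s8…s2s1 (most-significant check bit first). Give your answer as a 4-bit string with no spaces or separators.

s1 (pos 1,3,5,7,9,11,13,15): 1⊕0⊕0⊕1⊕0⊕0⊕0⊕0 = 0
s2 (pos 2,3,6,7,10,11,14,15): 0⊕0⊕0⊕1⊕1⊕0⊕0⊕0 = 0
s4 (pos 4,5,6,7,12,13,14,15): 1⊕0⊕0⊕1⊕0⊕0⊕0⊕0 = 0
s8 (pos 8,9,10,11,12,13,14,15): 0⊕0⊕1⊕0⊕0⊕0⊕0⊕0 = 1
Syndrome s8…s1 = 1000 → error at position 8.

1000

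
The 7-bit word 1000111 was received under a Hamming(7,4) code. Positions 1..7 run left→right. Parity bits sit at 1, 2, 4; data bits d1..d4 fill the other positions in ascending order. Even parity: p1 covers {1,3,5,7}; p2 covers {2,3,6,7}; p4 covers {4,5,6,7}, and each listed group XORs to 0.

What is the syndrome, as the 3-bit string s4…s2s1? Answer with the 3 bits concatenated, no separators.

s1 (pos 1,3,5,7): 1⊕0⊕1⊕1 = 1
s2 (pos 2,3,6,7): 0⊕0⊕1⊕1 = 0
s4 (pos 4,5,6,7): 0⊕1⊕1⊕1 = 1
Syndrome s4…s1 = 101 → error at position 5.

101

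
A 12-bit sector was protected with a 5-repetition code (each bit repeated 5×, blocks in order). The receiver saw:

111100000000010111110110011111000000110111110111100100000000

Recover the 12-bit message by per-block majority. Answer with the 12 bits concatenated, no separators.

Block 1 (11110): 4 ones → 1
Block 2 (00000): 0 ones → 0
Block 3 (00010): 1 one → 0
Block 4 (11111): 5 ones → 1
Block 5 (01100): 2 ones → 0
Block 6 (11111): 5 ones → 1
Block 7 (00000): 0 ones → 0
Block 8 (01101): 3 ones → 1
Block 9 (11110): 4 ones → 1
Block 10 (11110): 4 ones → 1
Block 11 (01000): 1 one → 0
Block 12 (00000): 0 ones → 0

100101011100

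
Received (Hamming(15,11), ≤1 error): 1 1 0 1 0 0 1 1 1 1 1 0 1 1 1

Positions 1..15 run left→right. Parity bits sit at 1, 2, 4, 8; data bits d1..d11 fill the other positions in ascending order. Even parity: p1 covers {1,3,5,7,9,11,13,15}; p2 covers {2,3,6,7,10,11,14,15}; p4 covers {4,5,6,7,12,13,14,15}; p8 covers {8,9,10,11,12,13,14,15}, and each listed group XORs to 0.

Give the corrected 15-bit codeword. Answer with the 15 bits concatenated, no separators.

s1 (pos 1,3,5,7,9,11,13,15): 1⊕0⊕0⊕1⊕1⊕1⊕1⊕1 = 0
s2 (pos 2,3,6,7,10,11,14,15): 1⊕0⊕0⊕1⊕1⊕1⊕1⊕1 = 0
s4 (pos 4,5,6,7,12,13,14,15): 1⊕0⊕0⊕1⊕0⊕1⊕1⊕1 = 1
s8 (pos 8,9,10,11,12,13,14,15): 1⊕1⊕1⊕1⊕0⊕1⊕1⊕1 = 1
Syndrome s8…s1 = 1100 → error at position 12.
Flip position 12: 110100111110111 → 110100111111111

110100111111111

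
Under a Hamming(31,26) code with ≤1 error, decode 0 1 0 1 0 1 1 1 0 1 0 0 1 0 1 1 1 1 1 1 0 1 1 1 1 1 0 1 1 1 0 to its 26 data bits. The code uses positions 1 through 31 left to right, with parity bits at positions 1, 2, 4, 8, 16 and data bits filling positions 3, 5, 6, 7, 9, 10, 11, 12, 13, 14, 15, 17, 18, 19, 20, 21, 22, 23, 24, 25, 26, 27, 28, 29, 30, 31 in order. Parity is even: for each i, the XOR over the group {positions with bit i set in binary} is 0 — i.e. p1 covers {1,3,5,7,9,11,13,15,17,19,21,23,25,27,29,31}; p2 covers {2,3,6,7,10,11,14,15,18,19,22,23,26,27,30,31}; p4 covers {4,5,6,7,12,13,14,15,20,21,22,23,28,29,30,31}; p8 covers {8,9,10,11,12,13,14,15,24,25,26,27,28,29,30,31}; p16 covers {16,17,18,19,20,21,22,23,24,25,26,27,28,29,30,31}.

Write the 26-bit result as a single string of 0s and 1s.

s1 (pos 1,3,5,7,9,11,13,15,17,19,21,23,25,27,29,31): 0⊕0⊕0⊕1⊕0⊕0⊕1⊕1⊕1⊕1⊕0⊕1⊕1⊕0⊕1⊕0 = 0
s2 (pos 2,3,6,7,10,11,14,15,18,19,22,23,26,27,30,31): 1⊕0⊕1⊕1⊕1⊕0⊕0⊕1⊕1⊕1⊕1⊕1⊕1⊕0⊕1⊕0 = 1
s4 (pos 4,5,6,7,12,13,14,15,20,21,22,23,28,29,30,31): 1⊕0⊕1⊕1⊕0⊕1⊕0⊕1⊕1⊕0⊕1⊕1⊕1⊕1⊕1⊕0 = 1
s8 (pos 8,9,10,11,12,13,14,15,24,25,26,27,28,29,30,31): 1⊕0⊕1⊕0⊕0⊕1⊕0⊕1⊕1⊕1⊕1⊕0⊕1⊕1⊕1⊕0 = 0
s16 (pos 16,17,18,19,20,21,22,23,24,25,26,27,28,29,30,31): 1⊕1⊕1⊕1⊕1⊕0⊕1⊕1⊕1⊕1⊕1⊕0⊕1⊕1⊕1⊕0 = 1
Syndrome s16…s1 = 10110 → error at position 22.
Flip position 22: 0101011101001011111101111101110 → 0101011101001011111100111101110
Read data bits from positions 3,5,6,7,9,10,11,12,13,14,15,17,18,19,20,21,22,23,24,25,26,27,28,29,30,31: 00110100101111100111101110

00110100101111100111101110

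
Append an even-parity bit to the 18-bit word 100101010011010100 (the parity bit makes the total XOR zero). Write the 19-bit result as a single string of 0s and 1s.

1001010100110101000

XOR of the 18 data bits: 1⊕0⊕0⊕1⊕0⊕1⊕0⊕1⊕0⊕0⊕1⊕1⊕0⊕1⊕0⊕1⊕0⊕0 = 0
Parity bit = 0 (so all 19 bits XOR to 0).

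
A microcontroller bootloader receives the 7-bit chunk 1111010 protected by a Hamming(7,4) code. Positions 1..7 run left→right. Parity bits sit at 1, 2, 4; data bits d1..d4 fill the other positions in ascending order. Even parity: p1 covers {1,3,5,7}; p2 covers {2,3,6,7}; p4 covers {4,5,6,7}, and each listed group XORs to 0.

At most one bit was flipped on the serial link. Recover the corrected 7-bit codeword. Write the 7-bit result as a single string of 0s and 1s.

1011010

s1 (pos 1,3,5,7): 1⊕1⊕0⊕0 = 0
s2 (pos 2,3,6,7): 1⊕1⊕1⊕0 = 1
s4 (pos 4,5,6,7): 1⊕0⊕1⊕0 = 0
Syndrome s4…s1 = 010 → error at position 2.
Flip position 2: 1111010 → 1011010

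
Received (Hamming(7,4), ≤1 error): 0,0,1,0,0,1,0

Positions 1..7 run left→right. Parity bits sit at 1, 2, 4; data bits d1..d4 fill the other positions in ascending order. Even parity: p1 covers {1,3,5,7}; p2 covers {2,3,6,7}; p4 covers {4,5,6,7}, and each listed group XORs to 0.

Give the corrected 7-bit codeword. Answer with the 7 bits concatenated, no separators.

0010110

s1 (pos 1,3,5,7): 0⊕1⊕0⊕0 = 1
s2 (pos 2,3,6,7): 0⊕1⊕1⊕0 = 0
s4 (pos 4,5,6,7): 0⊕0⊕1⊕0 = 1
Syndrome s4…s1 = 101 → error at position 5.
Flip position 5: 0010010 → 0010110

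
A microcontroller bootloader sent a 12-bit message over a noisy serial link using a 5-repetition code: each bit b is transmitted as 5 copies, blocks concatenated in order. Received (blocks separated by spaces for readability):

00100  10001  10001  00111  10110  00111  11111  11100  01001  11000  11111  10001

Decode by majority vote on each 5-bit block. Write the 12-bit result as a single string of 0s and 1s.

000111110010

Block 1 (00100): 1 one → 0
Block 2 (10001): 2 ones → 0
Block 3 (10001): 2 ones → 0
Block 4 (00111): 3 ones → 1
Block 5 (10110): 3 ones → 1
Block 6 (00111): 3 ones → 1
Block 7 (11111): 5 ones → 1
Block 8 (11100): 3 ones → 1
Block 9 (01001): 2 ones → 0
Block 10 (11000): 2 ones → 0
Block 11 (11111): 5 ones → 1
Block 12 (10001): 2 ones → 0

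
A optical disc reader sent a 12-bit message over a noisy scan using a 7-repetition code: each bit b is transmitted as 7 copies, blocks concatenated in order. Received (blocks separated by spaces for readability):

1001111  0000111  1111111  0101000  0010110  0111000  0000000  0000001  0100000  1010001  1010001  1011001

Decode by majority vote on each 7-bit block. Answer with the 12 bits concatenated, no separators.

Block 1 (1001111): 5 ones → 1
Block 2 (0000111): 3 ones → 0
Block 3 (1111111): 7 ones → 1
Block 4 (0101000): 2 ones → 0
Block 5 (0010110): 3 ones → 0
Block 6 (0111000): 3 ones → 0
Block 7 (0000000): 0 ones → 0
Block 8 (0000001): 1 one → 0
Block 9 (0100000): 1 one → 0
Block 10 (1010001): 3 ones → 0
Block 11 (1010001): 3 ones → 0
Block 12 (1011001): 4 ones → 1

101000000001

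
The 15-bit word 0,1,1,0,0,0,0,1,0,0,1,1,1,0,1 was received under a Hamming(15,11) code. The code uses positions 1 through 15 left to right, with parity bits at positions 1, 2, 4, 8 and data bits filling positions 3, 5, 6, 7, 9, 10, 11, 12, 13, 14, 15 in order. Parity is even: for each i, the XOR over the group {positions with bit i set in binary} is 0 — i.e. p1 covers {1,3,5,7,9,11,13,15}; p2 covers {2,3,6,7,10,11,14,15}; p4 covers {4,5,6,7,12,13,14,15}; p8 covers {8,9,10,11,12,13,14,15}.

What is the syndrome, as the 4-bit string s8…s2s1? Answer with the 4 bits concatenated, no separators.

1100

s1 (pos 1,3,5,7,9,11,13,15): 0⊕1⊕0⊕0⊕0⊕1⊕1⊕1 = 0
s2 (pos 2,3,6,7,10,11,14,15): 1⊕1⊕0⊕0⊕0⊕1⊕0⊕1 = 0
s4 (pos 4,5,6,7,12,13,14,15): 0⊕0⊕0⊕0⊕1⊕1⊕0⊕1 = 1
s8 (pos 8,9,10,11,12,13,14,15): 1⊕0⊕0⊕1⊕1⊕1⊕0⊕1 = 1
Syndrome s8…s1 = 1100 → error at position 12.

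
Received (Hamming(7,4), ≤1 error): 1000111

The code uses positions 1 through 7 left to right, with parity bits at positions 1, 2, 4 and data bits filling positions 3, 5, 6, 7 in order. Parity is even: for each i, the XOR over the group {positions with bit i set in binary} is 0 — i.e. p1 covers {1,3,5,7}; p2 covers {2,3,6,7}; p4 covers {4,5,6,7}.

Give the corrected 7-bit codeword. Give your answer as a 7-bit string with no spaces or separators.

s1 (pos 1,3,5,7): 1⊕0⊕1⊕1 = 1
s2 (pos 2,3,6,7): 0⊕0⊕1⊕1 = 0
s4 (pos 4,5,6,7): 0⊕1⊕1⊕1 = 1
Syndrome s4…s1 = 101 → error at position 5.
Flip position 5: 1000111 → 1000011

1000011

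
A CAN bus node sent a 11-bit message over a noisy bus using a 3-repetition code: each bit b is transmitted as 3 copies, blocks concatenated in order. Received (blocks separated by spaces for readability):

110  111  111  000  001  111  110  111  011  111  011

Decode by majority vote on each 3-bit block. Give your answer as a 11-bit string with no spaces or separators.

Block 1 (110): 2 ones → 1
Block 2 (111): 3 ones → 1
Block 3 (111): 3 ones → 1
Block 4 (000): 0 ones → 0
Block 5 (001): 1 one → 0
Block 6 (111): 3 ones → 1
Block 7 (110): 2 ones → 1
Block 8 (111): 3 ones → 1
Block 9 (011): 2 ones → 1
Block 10 (111): 3 ones → 1
Block 11 (011): 2 ones → 1

11100111111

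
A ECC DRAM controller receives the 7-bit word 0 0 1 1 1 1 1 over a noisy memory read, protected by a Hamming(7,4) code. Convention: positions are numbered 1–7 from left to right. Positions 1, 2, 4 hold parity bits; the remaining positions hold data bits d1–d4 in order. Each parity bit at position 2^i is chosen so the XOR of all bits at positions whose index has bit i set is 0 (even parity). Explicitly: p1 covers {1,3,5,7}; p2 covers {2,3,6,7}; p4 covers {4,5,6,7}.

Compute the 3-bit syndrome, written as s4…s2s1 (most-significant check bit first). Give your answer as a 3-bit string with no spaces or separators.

011

s1 (pos 1,3,5,7): 0⊕1⊕1⊕1 = 1
s2 (pos 2,3,6,7): 0⊕1⊕1⊕1 = 1
s4 (pos 4,5,6,7): 1⊕1⊕1⊕1 = 0
Syndrome s4…s1 = 011 → error at position 3.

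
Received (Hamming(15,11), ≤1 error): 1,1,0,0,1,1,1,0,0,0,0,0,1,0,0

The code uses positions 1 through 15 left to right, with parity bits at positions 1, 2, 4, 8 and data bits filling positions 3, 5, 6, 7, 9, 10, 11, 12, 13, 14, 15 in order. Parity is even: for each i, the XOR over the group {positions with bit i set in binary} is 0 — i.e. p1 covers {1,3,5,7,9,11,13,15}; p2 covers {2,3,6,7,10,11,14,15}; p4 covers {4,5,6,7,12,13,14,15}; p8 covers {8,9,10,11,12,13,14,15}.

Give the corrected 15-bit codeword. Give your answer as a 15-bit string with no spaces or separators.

s1 (pos 1,3,5,7,9,11,13,15): 1⊕0⊕1⊕1⊕0⊕0⊕1⊕0 = 0
s2 (pos 2,3,6,7,10,11,14,15): 1⊕0⊕1⊕1⊕0⊕0⊕0⊕0 = 1
s4 (pos 4,5,6,7,12,13,14,15): 0⊕1⊕1⊕1⊕0⊕1⊕0⊕0 = 0
s8 (pos 8,9,10,11,12,13,14,15): 0⊕0⊕0⊕0⊕0⊕1⊕0⊕0 = 1
Syndrome s8…s1 = 1010 → error at position 10.
Flip position 10: 110011100000100 → 110011100100100

110011100100100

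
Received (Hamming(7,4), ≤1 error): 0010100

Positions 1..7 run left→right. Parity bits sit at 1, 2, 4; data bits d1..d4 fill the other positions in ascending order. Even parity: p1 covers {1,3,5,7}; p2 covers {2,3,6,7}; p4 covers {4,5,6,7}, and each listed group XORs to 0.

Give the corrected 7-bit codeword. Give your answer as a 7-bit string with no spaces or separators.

s1 (pos 1,3,5,7): 0⊕1⊕1⊕0 = 0
s2 (pos 2,3,6,7): 0⊕1⊕0⊕0 = 1
s4 (pos 4,5,6,7): 0⊕1⊕0⊕0 = 1
Syndrome s4…s1 = 110 → error at position 6.
Flip position 6: 0010100 → 0010110

0010110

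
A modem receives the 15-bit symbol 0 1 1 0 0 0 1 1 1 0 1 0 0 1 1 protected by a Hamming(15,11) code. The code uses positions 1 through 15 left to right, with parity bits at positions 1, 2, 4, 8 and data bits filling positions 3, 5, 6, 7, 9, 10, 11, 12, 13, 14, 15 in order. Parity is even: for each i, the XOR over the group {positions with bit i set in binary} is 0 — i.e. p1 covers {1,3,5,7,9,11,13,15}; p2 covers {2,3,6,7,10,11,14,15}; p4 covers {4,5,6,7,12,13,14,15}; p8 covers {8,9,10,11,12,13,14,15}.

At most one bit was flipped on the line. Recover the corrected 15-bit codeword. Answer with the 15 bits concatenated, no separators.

011000111010111

s1 (pos 1,3,5,7,9,11,13,15): 0⊕1⊕0⊕1⊕1⊕1⊕0⊕1 = 1
s2 (pos 2,3,6,7,10,11,14,15): 1⊕1⊕0⊕1⊕0⊕1⊕1⊕1 = 0
s4 (pos 4,5,6,7,12,13,14,15): 0⊕0⊕0⊕1⊕0⊕0⊕1⊕1 = 1
s8 (pos 8,9,10,11,12,13,14,15): 1⊕1⊕0⊕1⊕0⊕0⊕1⊕1 = 1
Syndrome s8…s1 = 1101 → error at position 13.
Flip position 13: 011000111010011 → 011000111010111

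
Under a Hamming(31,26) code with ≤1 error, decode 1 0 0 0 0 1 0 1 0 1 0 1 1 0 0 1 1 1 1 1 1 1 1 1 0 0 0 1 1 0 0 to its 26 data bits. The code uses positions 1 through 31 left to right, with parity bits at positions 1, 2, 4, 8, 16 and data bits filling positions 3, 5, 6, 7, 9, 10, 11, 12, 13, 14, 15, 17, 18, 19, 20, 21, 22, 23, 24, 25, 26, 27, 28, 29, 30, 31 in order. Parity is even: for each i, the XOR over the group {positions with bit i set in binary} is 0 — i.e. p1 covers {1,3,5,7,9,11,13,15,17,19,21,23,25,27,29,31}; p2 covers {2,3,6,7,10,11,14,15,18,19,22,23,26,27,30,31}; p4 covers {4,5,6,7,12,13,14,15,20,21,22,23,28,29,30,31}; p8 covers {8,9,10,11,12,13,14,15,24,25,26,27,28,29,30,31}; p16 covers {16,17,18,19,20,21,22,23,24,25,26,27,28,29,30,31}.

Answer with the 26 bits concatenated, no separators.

s1 (pos 1,3,5,7,9,11,13,15,17,19,21,23,25,27,29,31): 1⊕0⊕0⊕0⊕0⊕0⊕1⊕0⊕1⊕1⊕1⊕1⊕0⊕0⊕1⊕0 = 1
s2 (pos 2,3,6,7,10,11,14,15,18,19,22,23,26,27,30,31): 0⊕0⊕1⊕0⊕1⊕0⊕0⊕0⊕1⊕1⊕1⊕1⊕0⊕0⊕0⊕0 = 0
s4 (pos 4,5,6,7,12,13,14,15,20,21,22,23,28,29,30,31): 0⊕0⊕1⊕0⊕1⊕1⊕0⊕0⊕1⊕1⊕1⊕1⊕1⊕1⊕0⊕0 = 1
s8 (pos 8,9,10,11,12,13,14,15,24,25,26,27,28,29,30,31): 1⊕0⊕1⊕0⊕1⊕1⊕0⊕0⊕1⊕0⊕0⊕0⊕1⊕1⊕0⊕0 = 1
s16 (pos 16,17,18,19,20,21,22,23,24,25,26,27,28,29,30,31): 1⊕1⊕1⊕1⊕1⊕1⊕1⊕1⊕1⊕0⊕0⊕0⊕1⊕1⊕0⊕0 = 1
Syndrome s16…s1 = 11101 → error at position 29.
Flip position 29: 1000010101011001111111110001100 → 1000010101011001111111110001000
Read data bits from positions 3,5,6,7,9,10,11,12,13,14,15,17,18,19,20,21,22,23,24,25,26,27,28,29,30,31: 00100101100111111110001000

00100101100111111110001000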